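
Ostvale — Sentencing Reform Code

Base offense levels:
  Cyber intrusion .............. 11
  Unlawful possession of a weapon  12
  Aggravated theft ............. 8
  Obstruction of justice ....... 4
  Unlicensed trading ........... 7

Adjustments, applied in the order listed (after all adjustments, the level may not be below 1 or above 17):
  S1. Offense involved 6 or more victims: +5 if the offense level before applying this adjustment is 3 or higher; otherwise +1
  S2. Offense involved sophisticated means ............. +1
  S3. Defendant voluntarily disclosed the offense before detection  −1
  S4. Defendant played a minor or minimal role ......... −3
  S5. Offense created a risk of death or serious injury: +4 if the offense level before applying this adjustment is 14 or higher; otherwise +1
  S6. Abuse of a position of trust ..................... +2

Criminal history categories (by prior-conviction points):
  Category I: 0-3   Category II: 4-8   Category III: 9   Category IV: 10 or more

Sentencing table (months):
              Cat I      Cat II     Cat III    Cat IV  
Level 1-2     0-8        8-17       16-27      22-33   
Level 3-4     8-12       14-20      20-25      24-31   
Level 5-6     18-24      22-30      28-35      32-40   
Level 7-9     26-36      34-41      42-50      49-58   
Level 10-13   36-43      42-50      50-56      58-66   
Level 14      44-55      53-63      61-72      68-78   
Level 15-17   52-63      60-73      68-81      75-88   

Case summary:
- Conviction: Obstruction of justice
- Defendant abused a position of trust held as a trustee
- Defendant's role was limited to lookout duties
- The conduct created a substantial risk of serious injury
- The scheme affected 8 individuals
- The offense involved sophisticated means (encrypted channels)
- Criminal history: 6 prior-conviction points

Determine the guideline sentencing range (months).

Base offense level for obstruction of justice: 4.
S1 applies (level before this adjustment is 4 ≥ 3, so +5): 4 + 5 = 9.
S2 applies: 9 + 1 = 10.
S3 does not apply.
S4 applies: 10 − 3 = 7.
S5 applies (level before this adjustment is 7 < 14, so +1): 7 + 1 = 8.
S6 applies: 8 + 2 = 10.
Final offense level: 10.
Criminal history: 6 prior points → Category II (4-8).
Level 10 falls in the 10-13 band.
Grid: Level 10-13 × Category II = 42-50 months.

42-50 months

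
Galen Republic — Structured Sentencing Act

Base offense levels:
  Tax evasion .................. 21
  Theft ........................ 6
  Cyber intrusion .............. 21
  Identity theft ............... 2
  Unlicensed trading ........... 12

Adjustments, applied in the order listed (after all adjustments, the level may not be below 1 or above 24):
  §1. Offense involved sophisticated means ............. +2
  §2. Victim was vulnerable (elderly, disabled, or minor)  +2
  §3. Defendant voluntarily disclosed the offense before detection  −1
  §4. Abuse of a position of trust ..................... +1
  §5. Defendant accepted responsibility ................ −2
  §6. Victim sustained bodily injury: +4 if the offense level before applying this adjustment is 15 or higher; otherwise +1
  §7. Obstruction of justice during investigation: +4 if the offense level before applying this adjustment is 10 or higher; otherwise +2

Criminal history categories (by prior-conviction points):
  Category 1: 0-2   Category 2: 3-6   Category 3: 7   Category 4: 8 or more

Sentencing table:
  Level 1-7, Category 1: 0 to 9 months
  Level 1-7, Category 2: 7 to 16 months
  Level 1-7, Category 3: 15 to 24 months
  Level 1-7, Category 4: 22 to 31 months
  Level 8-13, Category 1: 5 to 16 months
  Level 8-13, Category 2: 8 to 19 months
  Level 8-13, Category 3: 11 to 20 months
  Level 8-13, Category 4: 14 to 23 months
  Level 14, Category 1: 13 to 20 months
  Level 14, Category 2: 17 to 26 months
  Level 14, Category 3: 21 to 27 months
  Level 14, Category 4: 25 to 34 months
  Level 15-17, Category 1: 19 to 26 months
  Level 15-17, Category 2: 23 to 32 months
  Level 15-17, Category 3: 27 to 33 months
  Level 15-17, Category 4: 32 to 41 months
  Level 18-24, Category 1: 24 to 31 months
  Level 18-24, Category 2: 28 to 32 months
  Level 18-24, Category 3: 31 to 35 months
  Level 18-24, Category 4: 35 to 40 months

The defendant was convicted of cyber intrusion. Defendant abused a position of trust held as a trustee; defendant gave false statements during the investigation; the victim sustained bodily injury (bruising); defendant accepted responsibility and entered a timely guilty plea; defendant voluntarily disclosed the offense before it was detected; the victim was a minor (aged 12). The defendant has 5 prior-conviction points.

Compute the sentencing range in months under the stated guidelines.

28-32 months

Base offense level for cyber intrusion: 21.
§1 does not apply.
§2 applies: 21 + 2 = 23.
§3 applies: 23 − 1 = 22.
§4 applies: 22 + 1 = 23.
§5 applies: 23 − 2 = 21.
§6 applies (level before this adjustment is 21 ≥ 15, so +4): 21 + 4 = 25.
§7 applies (level before this adjustment is 25 ≥ 10, so +4): 25 + 4 = 29.
Level 29 exceeds the maximum of 24; capped at 24.
Final offense level: 24.
Criminal history: 5 prior points → Category 2 (3-6).
Level 24 falls in the 18-24 band.
Grid: Level 18-24 × Category 2 = 28-32 months.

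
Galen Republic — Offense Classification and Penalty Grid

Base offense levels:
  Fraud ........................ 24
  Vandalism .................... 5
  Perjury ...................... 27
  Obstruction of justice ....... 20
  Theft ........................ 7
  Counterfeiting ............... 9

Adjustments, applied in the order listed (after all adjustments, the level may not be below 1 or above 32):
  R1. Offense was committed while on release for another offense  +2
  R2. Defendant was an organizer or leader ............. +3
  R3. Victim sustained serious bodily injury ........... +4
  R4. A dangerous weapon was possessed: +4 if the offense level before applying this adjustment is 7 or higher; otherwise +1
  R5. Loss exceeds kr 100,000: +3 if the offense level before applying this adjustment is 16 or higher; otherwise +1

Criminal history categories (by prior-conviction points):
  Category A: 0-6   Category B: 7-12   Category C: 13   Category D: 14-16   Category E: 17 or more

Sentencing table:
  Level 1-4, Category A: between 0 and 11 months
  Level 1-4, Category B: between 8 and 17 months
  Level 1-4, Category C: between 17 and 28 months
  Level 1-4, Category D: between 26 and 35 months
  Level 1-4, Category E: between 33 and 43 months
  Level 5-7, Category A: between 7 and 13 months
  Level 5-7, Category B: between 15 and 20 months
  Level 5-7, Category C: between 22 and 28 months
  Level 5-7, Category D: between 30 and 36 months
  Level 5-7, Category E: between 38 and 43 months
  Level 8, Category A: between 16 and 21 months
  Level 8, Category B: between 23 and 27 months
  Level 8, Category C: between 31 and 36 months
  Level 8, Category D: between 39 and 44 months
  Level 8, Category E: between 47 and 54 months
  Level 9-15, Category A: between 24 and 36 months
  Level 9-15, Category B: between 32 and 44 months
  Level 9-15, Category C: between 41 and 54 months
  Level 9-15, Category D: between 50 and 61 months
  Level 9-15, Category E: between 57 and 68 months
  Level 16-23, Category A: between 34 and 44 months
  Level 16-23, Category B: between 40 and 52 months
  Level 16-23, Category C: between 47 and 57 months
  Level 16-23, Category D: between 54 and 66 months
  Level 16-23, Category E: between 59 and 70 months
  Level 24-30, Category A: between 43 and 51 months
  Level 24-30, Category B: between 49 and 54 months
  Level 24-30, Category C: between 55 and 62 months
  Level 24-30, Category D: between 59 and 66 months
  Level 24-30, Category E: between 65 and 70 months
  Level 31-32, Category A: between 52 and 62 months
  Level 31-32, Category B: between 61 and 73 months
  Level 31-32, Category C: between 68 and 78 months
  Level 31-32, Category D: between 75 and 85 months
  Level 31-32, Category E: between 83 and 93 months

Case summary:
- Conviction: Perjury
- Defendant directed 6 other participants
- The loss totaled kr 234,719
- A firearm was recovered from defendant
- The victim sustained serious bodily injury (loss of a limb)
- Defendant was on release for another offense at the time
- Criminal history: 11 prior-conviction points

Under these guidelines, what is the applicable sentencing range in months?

Base offense level for perjury: 27.
R1 applies: 27 + 2 = 29.
R2 applies: 29 + 3 = 32.
R3 applies: 32 + 4 = 36.
R4 applies (level before this adjustment is 36 ≥ 7, so +4): 36 + 4 = 40.
R5 applies (level before this adjustment is 40 ≥ 16, so +3): 40 + 3 = 43.
Level 43 exceeds the maximum of 32; capped at 32.
Final offense level: 32.
Criminal history: 11 prior points → Category B (7-12).
Level 32 falls in the 31-32 band.
Grid: Level 31-32 × Category B = 61-73 months.

61-73 months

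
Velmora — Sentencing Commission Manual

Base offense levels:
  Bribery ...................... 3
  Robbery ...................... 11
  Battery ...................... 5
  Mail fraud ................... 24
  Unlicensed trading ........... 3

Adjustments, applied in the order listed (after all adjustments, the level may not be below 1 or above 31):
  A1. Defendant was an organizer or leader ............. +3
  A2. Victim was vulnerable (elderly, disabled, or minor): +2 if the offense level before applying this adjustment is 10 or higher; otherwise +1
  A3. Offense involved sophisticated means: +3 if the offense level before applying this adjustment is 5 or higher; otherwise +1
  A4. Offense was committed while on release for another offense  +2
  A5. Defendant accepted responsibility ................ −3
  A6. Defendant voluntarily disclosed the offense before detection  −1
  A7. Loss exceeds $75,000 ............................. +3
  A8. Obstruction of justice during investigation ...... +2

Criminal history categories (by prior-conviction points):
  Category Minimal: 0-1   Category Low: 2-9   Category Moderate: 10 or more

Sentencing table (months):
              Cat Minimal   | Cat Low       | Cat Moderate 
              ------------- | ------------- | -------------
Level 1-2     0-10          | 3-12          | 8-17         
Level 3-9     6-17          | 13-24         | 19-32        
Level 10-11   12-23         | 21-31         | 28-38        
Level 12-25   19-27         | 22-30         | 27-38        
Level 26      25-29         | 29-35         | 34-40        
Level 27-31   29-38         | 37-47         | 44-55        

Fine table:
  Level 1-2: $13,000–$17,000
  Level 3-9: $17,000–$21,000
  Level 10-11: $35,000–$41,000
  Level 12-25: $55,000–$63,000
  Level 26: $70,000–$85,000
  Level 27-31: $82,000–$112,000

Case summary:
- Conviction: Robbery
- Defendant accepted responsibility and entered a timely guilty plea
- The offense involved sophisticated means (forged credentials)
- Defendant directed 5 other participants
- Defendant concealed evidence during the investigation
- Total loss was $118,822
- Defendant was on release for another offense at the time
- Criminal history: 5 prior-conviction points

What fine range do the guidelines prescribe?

$55,000–$63,000

Base offense level for robbery: 11.
A1 applies: 11 + 3 = 14.
A2 does not apply.
A3 applies (level before this adjustment is 14 ≥ 5, so +3): 14 + 3 = 17.
A4 applies: 17 + 2 = 19.
A5 applies: 19 − 3 = 16.
A7 applies: 16 + 3 = 19.
A8 applies: 19 + 2 = 21.
Final offense level: 21.
Level 21 falls in the 12-25 band.
Fine table: Level 12-25 → $55,000–$63,000.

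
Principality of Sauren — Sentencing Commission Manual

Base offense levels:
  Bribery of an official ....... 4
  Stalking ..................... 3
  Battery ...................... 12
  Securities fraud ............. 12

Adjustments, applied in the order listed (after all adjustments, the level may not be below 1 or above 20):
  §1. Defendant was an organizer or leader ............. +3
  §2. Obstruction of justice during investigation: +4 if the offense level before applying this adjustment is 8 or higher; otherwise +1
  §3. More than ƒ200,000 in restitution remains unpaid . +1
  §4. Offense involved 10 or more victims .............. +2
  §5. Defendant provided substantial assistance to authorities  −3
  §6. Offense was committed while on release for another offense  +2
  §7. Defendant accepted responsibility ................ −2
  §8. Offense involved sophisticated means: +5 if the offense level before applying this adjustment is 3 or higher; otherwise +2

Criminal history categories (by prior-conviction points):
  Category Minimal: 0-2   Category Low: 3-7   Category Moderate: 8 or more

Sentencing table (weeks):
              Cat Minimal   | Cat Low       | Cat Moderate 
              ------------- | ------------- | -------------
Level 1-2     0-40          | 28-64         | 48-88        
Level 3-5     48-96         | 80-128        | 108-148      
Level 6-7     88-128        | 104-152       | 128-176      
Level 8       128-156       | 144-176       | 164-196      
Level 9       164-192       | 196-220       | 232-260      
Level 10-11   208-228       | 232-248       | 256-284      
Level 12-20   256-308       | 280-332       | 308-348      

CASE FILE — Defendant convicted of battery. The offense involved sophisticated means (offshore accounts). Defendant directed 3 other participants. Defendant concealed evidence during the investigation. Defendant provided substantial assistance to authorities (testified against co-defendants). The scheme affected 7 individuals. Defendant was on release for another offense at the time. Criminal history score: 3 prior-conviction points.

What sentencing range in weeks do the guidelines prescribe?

280-332 weeks

Base offense level for battery: 12.
§1 applies: 12 + 3 = 15.
§2 applies (level before this adjustment is 15 ≥ 8, so +4): 15 + 4 = 19.
§3 does not apply.
§5 applies: 19 − 3 = 16.
§6 applies: 16 + 2 = 18.
§7 does not apply.
§8 applies (level before this adjustment is 18 ≥ 3, so +5): 18 + 5 = 23.
Level 23 exceeds the maximum of 20; capped at 20.
Final offense level: 20.
Criminal history: 3 prior points → Category Low (3-7).
Level 20 falls in the 12-20 band.
Grid: Level 12-20 × Category Low = 280-332 weeks.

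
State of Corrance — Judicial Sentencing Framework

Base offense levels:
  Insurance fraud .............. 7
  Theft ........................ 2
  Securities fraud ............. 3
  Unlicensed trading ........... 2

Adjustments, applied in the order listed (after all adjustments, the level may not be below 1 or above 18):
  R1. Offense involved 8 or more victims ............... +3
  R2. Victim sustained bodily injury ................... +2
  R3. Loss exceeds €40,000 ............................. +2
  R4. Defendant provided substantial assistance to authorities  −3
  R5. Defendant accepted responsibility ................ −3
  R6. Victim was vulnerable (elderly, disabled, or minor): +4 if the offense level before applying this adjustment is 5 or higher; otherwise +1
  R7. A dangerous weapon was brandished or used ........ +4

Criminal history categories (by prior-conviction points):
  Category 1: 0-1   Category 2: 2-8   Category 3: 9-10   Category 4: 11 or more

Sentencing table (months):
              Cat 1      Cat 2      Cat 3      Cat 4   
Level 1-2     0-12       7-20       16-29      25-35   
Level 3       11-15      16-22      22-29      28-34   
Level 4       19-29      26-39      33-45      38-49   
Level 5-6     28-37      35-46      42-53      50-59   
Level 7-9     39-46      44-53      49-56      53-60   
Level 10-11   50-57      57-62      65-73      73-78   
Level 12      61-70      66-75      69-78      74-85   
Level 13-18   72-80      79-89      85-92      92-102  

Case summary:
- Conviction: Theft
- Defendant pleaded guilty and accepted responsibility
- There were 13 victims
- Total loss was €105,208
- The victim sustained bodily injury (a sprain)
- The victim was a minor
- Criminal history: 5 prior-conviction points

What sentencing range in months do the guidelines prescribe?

57-62 months

Base offense level for theft: 2.
R1 applies: 2 + 3 = 5.
R2 applies: 5 + 2 = 7.
R3 applies: 7 + 2 = 9.
R5 applies: 9 − 3 = 6.
R6 applies (level before this adjustment is 6 ≥ 5, so +4): 6 + 4 = 10.
Final offense level: 10.
Criminal history: 5 prior points → Category 2 (2-8).
Level 10 falls in the 10-11 band.
Grid: Level 10-11 × Category 2 = 57-62 months.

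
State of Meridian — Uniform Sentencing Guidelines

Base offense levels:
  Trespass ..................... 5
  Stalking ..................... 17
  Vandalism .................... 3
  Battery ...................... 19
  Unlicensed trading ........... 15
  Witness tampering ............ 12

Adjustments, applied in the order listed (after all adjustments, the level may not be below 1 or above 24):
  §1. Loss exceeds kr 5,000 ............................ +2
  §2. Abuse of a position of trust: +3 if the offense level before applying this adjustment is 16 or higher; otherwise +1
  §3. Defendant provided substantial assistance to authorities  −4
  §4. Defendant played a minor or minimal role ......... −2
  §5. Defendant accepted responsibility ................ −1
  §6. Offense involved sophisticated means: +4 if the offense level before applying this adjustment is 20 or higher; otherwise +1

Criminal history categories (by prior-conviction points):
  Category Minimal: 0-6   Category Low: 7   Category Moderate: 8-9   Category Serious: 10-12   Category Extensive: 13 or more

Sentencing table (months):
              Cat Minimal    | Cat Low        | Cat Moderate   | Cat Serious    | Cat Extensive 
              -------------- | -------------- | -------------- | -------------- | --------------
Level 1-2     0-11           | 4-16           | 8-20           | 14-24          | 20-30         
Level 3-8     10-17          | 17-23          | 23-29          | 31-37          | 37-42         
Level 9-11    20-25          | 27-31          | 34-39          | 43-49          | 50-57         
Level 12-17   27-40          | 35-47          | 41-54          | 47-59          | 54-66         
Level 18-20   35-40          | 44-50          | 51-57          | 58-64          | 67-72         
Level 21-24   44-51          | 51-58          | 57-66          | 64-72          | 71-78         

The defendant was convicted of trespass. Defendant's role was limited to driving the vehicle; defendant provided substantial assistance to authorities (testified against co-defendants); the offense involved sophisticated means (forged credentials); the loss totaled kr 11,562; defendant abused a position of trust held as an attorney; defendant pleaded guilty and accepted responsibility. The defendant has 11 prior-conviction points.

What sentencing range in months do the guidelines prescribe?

Base offense level for trespass: 5.
§1 applies: 5 + 2 = 7.
§2 applies (level before this adjustment is 7 < 16, so +1): 7 + 1 = 8.
§3 applies: 8 − 4 = 4.
§4 applies: 4 − 2 = 2.
§5 applies: 2 − 1 = 1.
§6 applies (level before this adjustment is 1 < 20, so +1): 1 + 1 = 2.
Final offense level: 2.
Criminal history: 11 prior points → Category Serious (10-12).
Level 2 falls in the 1-2 band.
Grid: Level 1-2 × Category Serious = 14-24 months.

14-24 months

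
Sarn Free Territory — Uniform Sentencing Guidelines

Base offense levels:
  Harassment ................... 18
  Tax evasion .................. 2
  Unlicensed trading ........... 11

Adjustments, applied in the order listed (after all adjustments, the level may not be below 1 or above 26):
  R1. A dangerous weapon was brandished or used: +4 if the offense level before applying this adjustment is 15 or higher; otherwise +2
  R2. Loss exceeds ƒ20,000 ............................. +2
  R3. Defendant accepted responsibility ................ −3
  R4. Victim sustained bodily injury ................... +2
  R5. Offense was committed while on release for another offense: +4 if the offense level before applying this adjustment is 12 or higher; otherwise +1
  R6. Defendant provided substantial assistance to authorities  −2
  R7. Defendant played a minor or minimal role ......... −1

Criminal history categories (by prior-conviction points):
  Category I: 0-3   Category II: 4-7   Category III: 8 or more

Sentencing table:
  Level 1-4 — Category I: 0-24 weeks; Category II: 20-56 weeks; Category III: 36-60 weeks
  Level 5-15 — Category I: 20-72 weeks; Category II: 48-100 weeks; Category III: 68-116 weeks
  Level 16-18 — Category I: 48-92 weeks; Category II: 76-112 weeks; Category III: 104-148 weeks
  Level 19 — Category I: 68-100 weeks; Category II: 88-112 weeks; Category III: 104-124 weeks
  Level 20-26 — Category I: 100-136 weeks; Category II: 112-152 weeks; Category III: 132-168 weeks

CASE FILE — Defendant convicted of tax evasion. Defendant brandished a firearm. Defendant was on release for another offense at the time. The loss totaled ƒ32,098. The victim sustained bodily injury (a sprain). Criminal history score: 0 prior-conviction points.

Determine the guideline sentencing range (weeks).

20-72 weeks

Base offense level for tax evasion: 2.
R1 applies (level before this adjustment is 2 < 15, so +2): 2 + 2 = 4.
R2 applies: 4 + 2 = 6.
R3 does not apply.
R4 applies: 6 + 2 = 8.
R5 applies (level before this adjustment is 8 < 12, so +1): 8 + 1 = 9.
R7 does not apply.
Final offense level: 9.
Criminal history: 0 prior points → Category I (0-3).
Level 9 falls in the 5-15 band.
Grid: Level 5-15 × Category I = 20-72 weeks.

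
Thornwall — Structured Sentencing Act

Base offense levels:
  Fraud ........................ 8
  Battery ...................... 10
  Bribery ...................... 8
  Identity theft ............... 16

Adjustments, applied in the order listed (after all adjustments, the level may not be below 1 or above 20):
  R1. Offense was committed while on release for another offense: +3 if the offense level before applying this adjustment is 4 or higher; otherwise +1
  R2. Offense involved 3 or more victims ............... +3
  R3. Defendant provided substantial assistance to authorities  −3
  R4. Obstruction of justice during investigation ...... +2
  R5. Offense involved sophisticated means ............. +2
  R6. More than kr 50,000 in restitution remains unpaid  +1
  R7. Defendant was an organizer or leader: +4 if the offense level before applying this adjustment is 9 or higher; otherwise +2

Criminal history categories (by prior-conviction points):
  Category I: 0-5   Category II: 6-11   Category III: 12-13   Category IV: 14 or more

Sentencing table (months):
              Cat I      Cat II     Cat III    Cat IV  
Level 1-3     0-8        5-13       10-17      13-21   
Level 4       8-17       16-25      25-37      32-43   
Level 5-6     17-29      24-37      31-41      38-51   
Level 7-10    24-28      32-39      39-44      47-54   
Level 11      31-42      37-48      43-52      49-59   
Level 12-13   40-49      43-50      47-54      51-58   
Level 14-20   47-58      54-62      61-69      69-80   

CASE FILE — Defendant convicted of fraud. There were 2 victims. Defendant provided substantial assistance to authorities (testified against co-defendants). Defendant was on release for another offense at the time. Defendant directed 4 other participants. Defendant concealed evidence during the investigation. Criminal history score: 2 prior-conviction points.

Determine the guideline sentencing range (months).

47-58 months

Base offense level for fraud: 8.
R1 applies (level before this adjustment is 8 ≥ 4, so +3): 8 + 3 = 11.
R2 does not apply.
R3 applies: 11 − 3 = 8.
R4 applies: 8 + 2 = 10.
R5 does not apply.
R6 does not apply.
R7 applies (level before this adjustment is 10 ≥ 9, so +4): 10 + 4 = 14.
Final offense level: 14.
Criminal history: 2 prior points → Category I (0-5).
Level 14 falls in the 14-20 band.
Grid: Level 14-20 × Category I = 47-58 months.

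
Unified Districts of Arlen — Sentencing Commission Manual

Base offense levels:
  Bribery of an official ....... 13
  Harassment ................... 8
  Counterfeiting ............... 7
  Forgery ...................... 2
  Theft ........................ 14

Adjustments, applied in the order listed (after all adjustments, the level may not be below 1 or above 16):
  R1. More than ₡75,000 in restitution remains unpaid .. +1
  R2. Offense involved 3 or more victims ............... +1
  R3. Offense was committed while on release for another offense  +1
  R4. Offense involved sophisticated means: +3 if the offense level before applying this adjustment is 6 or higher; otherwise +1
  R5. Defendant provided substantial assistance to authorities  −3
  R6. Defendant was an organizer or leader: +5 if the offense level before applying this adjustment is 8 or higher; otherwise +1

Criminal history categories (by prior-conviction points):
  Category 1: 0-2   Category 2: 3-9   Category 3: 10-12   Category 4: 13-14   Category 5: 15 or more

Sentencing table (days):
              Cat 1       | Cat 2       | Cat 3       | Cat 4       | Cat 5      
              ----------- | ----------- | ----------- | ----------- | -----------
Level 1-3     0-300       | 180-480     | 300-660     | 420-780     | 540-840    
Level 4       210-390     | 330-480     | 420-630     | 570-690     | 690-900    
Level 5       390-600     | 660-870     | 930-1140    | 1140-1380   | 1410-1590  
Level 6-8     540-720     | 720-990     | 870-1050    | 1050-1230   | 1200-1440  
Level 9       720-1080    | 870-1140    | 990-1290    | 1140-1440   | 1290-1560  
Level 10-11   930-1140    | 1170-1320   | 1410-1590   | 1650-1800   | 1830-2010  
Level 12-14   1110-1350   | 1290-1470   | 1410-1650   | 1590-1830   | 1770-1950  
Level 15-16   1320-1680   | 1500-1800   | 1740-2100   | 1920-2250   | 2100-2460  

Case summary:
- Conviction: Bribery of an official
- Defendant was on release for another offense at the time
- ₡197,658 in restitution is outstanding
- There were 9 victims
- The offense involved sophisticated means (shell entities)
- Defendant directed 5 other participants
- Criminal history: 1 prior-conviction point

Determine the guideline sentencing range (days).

Base offense level for bribery of an official: 13.
R1 applies: 13 + 1 = 14.
R2 applies: 14 + 1 = 15.
R3 applies: 15 + 1 = 16.
R4 applies (level before this adjustment is 16 ≥ 6, so +3): 16 + 3 = 19.
R5 does not apply.
R6 applies (level before this adjustment is 19 ≥ 8, so +5): 19 + 5 = 24.
Level 24 exceeds the maximum of 16; capped at 16.
Final offense level: 16.
Criminal history: 1 prior point → Category 1 (0-2).
Level 16 falls in the 15-16 band.
Grid: Level 15-16 × Category 1 = 1320-1680 days.

1320-1680 days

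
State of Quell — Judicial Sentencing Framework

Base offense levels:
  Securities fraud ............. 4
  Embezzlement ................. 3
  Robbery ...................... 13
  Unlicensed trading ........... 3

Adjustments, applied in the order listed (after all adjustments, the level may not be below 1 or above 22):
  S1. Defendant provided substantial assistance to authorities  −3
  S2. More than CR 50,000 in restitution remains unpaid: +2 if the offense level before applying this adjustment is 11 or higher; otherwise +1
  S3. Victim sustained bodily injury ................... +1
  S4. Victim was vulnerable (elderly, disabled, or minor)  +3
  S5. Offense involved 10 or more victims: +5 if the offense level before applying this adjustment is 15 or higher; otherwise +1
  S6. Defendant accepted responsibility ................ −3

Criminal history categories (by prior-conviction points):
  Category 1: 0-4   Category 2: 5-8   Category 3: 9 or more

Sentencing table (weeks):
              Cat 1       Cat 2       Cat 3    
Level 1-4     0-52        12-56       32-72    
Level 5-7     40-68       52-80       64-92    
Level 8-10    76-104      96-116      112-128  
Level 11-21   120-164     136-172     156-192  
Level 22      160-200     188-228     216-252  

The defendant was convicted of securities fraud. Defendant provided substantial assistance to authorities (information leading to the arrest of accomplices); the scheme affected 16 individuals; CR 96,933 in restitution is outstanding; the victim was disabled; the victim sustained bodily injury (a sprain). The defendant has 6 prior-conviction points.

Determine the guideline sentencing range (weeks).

52-80 weeks

Base offense level for securities fraud: 4.
S1 applies: 4 − 3 = 1.
S2 applies (level before this adjustment is 1 < 11, so +1): 1 + 1 = 2.
S3 applies: 2 + 1 = 3.
S4 applies: 3 + 3 = 6.
S5 applies (level before this adjustment is 6 < 15, so +1): 6 + 1 = 7.
Final offense level: 7.
Criminal history: 6 prior points → Category 2 (5-8).
Level 7 falls in the 5-7 band.
Grid: Level 5-7 × Category 2 = 52-80 weeks.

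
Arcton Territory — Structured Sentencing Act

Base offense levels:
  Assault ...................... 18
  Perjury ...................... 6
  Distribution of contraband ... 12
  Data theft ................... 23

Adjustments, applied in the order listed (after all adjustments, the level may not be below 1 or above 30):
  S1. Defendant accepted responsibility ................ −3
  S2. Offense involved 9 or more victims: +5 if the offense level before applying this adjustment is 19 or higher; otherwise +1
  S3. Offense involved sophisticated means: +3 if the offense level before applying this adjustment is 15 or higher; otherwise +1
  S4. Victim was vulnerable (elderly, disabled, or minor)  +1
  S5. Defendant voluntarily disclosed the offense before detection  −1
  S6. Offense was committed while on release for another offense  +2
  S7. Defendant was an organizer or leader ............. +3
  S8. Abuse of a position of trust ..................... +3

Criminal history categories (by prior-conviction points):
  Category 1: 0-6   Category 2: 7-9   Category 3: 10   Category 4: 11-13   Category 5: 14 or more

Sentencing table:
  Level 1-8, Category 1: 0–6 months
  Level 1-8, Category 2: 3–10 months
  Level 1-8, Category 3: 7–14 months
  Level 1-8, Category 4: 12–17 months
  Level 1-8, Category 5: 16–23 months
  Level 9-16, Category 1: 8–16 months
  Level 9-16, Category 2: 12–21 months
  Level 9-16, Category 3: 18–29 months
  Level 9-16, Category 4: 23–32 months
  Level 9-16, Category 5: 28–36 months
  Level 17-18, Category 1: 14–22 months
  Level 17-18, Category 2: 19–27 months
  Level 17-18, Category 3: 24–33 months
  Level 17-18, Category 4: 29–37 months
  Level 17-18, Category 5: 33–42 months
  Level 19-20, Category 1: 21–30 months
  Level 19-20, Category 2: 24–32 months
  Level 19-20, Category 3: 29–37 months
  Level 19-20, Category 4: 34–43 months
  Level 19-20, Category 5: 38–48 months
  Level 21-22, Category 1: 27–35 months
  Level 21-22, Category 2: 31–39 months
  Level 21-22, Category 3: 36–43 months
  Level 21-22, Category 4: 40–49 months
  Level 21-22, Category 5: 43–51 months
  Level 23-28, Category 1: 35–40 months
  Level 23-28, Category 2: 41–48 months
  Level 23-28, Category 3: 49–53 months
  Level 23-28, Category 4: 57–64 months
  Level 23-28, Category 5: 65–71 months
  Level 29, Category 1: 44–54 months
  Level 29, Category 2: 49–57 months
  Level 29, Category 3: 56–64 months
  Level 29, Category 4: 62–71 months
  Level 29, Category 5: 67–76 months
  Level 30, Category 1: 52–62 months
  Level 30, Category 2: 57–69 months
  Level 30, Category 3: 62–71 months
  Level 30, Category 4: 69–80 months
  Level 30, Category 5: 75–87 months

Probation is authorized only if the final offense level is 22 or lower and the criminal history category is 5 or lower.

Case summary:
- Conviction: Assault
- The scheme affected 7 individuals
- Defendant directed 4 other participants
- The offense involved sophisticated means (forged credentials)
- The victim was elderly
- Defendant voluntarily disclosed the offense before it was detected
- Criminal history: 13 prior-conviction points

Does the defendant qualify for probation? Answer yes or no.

Base offense level for assault: 18.
S1 does not apply.
S3 applies (level before this adjustment is 18 ≥ 15, so +3): 18 + 3 = 21.
S4 applies: 21 + 1 = 22.
S5 applies: 22 − 1 = 21.
S7 applies: 21 + 3 = 24.
Final offense level: 24.
Criminal history: 13 prior points → Category 4 (11-13).
Level 24 falls in the 23-28 band.
Grid: Level 23-28 × Category 4 = 57-64 months.
Probation check: level 24 > 22 and category 4 ≤ 5 → not eligible.

No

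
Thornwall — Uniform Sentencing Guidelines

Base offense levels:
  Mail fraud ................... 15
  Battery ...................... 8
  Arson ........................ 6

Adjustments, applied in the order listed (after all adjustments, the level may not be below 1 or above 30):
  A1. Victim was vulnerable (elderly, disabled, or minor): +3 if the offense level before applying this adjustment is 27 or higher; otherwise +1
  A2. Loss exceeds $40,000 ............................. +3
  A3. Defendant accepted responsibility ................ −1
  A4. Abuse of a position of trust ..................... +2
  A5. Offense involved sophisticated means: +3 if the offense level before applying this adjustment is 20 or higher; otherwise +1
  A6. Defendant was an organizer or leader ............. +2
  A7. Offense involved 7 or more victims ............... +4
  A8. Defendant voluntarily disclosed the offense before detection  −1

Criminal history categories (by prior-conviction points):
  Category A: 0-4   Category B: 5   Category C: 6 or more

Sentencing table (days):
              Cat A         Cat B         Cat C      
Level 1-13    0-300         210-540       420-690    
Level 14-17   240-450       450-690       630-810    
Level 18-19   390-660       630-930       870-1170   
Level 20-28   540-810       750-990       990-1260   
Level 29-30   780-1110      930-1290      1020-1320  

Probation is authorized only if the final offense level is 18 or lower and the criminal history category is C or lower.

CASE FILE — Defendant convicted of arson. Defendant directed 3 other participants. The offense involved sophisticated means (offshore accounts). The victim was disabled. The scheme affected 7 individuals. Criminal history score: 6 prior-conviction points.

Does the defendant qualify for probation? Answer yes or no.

Base offense level for arson: 6.
A1 applies (level before this adjustment is 6 < 27, so +1): 6 + 1 = 7.
A2 does not apply.
A5 applies (level before this adjustment is 7 < 20, so +1): 7 + 1 = 8.
A6 applies: 8 + 2 = 10.
A7 applies: 10 + 4 = 14.
A8 does not apply.
Final offense level: 14.
Criminal history: 6 prior points → Category C (6+).
Level 14 falls in the 14-17 band.
Grid: Level 14-17 × Category C = 630-810 days.
Probation check: level 14 ≤ 18 and category C ≤ C → eligible.

Yes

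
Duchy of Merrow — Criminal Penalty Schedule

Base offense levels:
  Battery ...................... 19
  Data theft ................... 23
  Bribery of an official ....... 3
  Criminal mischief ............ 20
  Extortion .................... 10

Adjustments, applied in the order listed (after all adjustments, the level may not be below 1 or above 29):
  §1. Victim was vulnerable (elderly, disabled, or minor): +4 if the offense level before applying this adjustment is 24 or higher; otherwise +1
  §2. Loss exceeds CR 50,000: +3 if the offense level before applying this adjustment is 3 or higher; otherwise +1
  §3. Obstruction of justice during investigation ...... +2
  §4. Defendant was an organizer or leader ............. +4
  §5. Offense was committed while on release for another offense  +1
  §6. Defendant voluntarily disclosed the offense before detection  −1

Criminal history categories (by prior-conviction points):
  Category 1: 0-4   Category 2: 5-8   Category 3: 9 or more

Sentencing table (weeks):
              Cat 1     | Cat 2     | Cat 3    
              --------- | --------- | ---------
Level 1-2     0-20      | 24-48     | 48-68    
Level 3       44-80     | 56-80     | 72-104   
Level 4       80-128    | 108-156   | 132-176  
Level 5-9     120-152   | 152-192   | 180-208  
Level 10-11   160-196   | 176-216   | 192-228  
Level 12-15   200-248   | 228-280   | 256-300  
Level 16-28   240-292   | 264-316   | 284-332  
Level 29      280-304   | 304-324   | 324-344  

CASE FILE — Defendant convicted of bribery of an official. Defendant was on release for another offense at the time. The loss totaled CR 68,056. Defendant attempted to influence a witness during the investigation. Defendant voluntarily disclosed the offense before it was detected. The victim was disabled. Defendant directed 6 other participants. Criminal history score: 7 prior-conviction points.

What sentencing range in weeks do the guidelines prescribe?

228-280 weeks

Base offense level for bribery of an official: 3.
§1 applies (level before this adjustment is 3 < 24, so +1): 3 + 1 = 4.
§2 applies (level before this adjustment is 4 ≥ 3, so +3): 4 + 3 = 7.
§3 applies: 7 + 2 = 9.
§4 applies: 9 + 4 = 13.
§5 applies: 13 + 1 = 14.
§6 applies: 14 − 1 = 13.
Final offense level: 13.
Criminal history: 7 prior points → Category 2 (5-8).
Level 13 falls in the 12-15 band.
Grid: Level 12-15 × Category 2 = 228-280 weeks.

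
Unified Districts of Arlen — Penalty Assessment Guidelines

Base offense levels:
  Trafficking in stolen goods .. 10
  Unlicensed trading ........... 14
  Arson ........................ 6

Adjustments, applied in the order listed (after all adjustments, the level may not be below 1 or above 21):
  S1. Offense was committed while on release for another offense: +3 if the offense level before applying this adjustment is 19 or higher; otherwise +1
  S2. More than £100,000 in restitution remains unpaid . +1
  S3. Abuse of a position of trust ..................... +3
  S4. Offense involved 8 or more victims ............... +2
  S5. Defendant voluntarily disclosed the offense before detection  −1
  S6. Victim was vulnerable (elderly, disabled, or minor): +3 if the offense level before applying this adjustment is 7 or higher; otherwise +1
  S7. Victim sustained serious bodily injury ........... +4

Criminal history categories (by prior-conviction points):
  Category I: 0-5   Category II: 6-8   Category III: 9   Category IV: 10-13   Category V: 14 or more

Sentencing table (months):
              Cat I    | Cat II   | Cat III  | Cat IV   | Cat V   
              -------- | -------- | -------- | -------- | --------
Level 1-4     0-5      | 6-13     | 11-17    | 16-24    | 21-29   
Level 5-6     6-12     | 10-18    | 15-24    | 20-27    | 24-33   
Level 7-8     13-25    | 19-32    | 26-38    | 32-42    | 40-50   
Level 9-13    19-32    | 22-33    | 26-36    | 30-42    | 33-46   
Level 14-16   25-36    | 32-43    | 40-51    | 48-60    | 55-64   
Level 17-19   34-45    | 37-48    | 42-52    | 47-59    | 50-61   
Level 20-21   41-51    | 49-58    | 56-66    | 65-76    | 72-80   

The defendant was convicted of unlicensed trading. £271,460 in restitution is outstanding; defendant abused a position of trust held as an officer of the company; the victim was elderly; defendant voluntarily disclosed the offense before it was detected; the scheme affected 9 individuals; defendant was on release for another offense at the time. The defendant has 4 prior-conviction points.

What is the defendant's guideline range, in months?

Base offense level for unlicensed trading: 14.
S1 applies (level before this adjustment is 14 < 19, so +1): 14 + 1 = 15.
S2 applies: 15 + 1 = 16.
S3 applies: 16 + 3 = 19.
S4 applies: 19 + 2 = 21.
S5 applies: 21 − 1 = 20.
S6 applies (level before this adjustment is 20 ≥ 7, so +3): 20 + 3 = 23.
Level 23 exceeds the maximum of 21; capped at 21.
Final offense level: 21.
Criminal history: 4 prior points → Category I (0-5).
Level 21 falls in the 20-21 band.
Grid: Level 20-21 × Category I = 41-51 months.

41-51 months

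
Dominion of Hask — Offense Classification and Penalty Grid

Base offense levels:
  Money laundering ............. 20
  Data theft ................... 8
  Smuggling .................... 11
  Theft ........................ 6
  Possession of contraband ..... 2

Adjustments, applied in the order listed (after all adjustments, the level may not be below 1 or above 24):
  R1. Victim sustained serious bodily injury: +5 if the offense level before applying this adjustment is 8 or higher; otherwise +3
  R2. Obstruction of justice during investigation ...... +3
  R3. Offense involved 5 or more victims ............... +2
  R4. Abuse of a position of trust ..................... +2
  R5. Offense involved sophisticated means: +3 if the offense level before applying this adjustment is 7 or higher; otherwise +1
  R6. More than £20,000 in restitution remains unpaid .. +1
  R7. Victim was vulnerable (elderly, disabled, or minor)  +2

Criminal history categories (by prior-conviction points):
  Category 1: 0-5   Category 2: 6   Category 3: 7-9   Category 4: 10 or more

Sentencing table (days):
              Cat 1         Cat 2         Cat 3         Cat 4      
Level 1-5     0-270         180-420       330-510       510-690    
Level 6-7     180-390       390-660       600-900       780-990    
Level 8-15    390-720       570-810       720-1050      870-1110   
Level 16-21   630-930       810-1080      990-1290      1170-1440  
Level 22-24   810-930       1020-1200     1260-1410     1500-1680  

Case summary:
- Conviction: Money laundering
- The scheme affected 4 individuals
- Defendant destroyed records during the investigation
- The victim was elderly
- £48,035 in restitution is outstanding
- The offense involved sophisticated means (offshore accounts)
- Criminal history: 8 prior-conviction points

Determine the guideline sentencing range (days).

1260-1410 days

Base offense level for money laundering: 20.
R2 applies: 20 + 3 = 23.
R3 does not apply.
R5 applies (level before this adjustment is 23 ≥ 7, so +3): 23 + 3 = 26.
R6 applies: 26 + 1 = 27.
R7 applies: 27 + 2 = 29.
Level 29 exceeds the maximum of 24; capped at 24.
Final offense level: 24.
Criminal history: 8 prior points → Category 3 (7-9).
Level 24 falls in the 22-24 band.
Grid: Level 22-24 × Category 3 = 1260-1410 days.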